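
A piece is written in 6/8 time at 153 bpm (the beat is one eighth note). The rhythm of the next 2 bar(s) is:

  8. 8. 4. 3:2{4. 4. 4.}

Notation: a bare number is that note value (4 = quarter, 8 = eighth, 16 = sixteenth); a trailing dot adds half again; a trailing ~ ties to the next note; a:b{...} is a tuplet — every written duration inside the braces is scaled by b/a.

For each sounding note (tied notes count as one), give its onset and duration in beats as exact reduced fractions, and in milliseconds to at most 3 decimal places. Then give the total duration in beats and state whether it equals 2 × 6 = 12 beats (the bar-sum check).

1) 0.0ms=0b +588.235ms=3/2b
2) 588.235ms=3/2b +588.235ms=3/2b
3) 1176.471ms=3b +1176.471ms=3b
4) 2352.941ms=6b +784.314ms=2b
5) 3137.255ms=8b +784.314ms=2b
6) 3921.569ms=10b +784.314ms=2b
Σ=12b of 12 (153bpm 6/8) — PASS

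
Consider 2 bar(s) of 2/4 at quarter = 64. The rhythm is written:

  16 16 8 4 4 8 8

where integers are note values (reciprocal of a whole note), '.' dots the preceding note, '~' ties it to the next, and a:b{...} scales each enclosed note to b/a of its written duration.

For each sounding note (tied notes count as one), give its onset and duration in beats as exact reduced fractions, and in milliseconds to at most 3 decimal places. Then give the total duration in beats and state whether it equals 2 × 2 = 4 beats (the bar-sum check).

1) 0.0ms=0b +234.375ms=1/4b
2) 234.375ms=1/4b +234.375ms=1/4b
3) 468.75ms=1/2b +468.75ms=1/2b
4) 937.5ms=1b +937.5ms=1b
5) 1875.0ms=2b +937.5ms=1b
6) 2812.5ms=3b +468.75ms=1/2b
7) 3281.25ms=7/2b +468.75ms=1/2b
Σ=4b of 4 (64bpm 2/4) — PASS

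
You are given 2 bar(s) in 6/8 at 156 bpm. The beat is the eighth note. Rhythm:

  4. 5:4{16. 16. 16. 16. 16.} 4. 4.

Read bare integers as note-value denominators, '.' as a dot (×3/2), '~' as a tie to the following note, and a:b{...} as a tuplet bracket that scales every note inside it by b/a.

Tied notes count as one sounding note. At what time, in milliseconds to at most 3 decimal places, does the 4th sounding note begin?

note 4 onset = 21/5b = 1615.385ms

1. 0.0ms @ 0 + 1153.846ms (3)
2. 1153.846ms @ 3 + 230.769ms (3/5)
3. 1384.615ms @ 18/5 + 230.769ms (3/5)
4. 1615.385ms @ 21/5 + 230.769ms (3/5)
5. 1846.154ms @ 24/5 + 230.769ms (3/5)
6. 2076.923ms @ 27/5 + 230.769ms (3/5)
7. 2307.692ms @ 6 + 1153.846ms (3)
8. 3461.538ms @ 9 + 1153.846ms (3)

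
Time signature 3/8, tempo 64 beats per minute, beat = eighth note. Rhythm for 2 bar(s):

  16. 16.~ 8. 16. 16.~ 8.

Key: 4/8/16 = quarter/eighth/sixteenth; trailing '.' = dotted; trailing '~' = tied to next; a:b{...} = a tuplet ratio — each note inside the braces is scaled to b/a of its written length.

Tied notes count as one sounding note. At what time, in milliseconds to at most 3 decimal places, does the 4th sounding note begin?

note 4 onset = 15/4b = 3515.625ms

1. 0.0ms @ 0 + 703.125ms (3/4)
2. 703.125ms @ 3/4 + 2109.375ms (9/4)
3. 2812.5ms @ 3 + 703.125ms (3/4)
4. 3515.625ms @ 15/4 + 2109.375ms (9/4)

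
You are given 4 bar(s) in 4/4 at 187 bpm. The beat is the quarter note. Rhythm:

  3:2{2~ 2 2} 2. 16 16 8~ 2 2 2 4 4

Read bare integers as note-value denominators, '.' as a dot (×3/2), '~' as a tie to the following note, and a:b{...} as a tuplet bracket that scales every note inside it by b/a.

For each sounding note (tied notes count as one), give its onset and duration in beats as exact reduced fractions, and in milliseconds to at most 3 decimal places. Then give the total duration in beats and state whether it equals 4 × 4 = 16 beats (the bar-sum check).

1) 0.0ms=0b +855.615ms=8/3b
2) 855.615ms=8/3b +427.807ms=4/3b
3) 1283.422ms=4b +962.567ms=3b
4) 2245.989ms=7b +80.214ms=1/4b
5) 2326.203ms=29/4b +80.214ms=1/4b
6) 2406.417ms=15/2b +802.139ms=5/2b
7) 3208.556ms=10b +641.711ms=2b
8) 3850.267ms=12b +641.711ms=2b
9) 4491.979ms=14b +320.856ms=1b
10) 4812.834ms=15b +320.856ms=1b
Σ=16b of 16 (187bpm 4/4) — PASS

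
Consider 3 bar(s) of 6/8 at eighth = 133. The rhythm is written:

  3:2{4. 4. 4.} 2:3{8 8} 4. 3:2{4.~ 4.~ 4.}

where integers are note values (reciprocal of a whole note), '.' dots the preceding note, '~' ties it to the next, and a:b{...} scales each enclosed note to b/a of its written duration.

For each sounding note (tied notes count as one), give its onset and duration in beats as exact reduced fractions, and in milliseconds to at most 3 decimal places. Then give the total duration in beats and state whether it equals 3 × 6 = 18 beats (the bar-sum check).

1) 0.0ms=0b +902.256ms=2b
2) 902.256ms=2b +902.256ms=2b
3) 1804.511ms=4b +902.256ms=2b
4) 2706.767ms=6b +676.692ms=3/2b
5) 3383.459ms=15/2b +676.692ms=3/2b
6) 4060.15ms=9b +1353.383ms=3b
7) 5413.534ms=12b +2706.767ms=6b
Σ=18b of 18 (133bpm 6/8) — PASS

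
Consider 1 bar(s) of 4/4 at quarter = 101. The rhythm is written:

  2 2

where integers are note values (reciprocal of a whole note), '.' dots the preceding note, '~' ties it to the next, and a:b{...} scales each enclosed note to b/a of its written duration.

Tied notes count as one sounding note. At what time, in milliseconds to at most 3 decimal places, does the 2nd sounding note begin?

1. 0.0ms @ 0 + 1188.119ms (2)
2. 1188.119ms @ 2 + 1188.119ms (2)

note 2 onset = 2b = 1188.119ms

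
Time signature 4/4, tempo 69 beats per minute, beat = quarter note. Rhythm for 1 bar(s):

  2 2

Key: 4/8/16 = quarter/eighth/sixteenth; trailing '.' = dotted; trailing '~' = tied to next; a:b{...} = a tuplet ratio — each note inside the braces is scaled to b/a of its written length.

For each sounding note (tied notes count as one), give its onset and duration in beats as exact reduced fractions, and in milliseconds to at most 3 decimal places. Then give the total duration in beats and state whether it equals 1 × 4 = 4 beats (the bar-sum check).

1) 0.0ms=0b +1739.13ms=2b
2) 1739.13ms=2b +1739.13ms=2b
Σ=4b of 4 (69bpm 4/4) — PASS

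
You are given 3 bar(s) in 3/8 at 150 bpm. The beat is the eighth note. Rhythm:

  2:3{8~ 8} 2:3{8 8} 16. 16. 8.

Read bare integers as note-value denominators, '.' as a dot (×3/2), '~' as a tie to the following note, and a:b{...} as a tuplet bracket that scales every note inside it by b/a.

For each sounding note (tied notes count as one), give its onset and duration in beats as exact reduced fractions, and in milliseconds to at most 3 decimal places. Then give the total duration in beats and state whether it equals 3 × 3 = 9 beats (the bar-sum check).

1) 0.0ms=0b +1200.0ms=3b
2) 1200.0ms=3b +600.0ms=3/2b
3) 1800.0ms=9/2b +600.0ms=3/2b
4) 2400.0ms=6b +300.0ms=3/4b
5) 2700.0ms=27/4b +300.0ms=3/4b
6) 3000.0ms=15/2b +600.0ms=3/2b
Σ=9b of 9 (150bpm 3/8) — PASS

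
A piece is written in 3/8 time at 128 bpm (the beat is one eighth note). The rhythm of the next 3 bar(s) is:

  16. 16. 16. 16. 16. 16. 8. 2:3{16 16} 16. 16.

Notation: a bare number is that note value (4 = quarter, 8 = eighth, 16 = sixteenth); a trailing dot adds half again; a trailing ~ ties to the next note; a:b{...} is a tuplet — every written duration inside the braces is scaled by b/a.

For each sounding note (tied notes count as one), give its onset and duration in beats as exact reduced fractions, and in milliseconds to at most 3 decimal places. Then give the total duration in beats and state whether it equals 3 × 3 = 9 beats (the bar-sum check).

1) 0.0ms=0b +351.562ms=3/4b
2) 351.562ms=3/4b +351.562ms=3/4b
3) 703.125ms=3/2b +351.562ms=3/4b
4) 1054.688ms=9/4b +351.562ms=3/4b
5) 1406.25ms=3b +351.562ms=3/4b
6) 1757.812ms=15/4b +351.562ms=3/4b
7) 2109.375ms=9/2b +703.125ms=3/2b
8) 2812.5ms=6b +351.562ms=3/4b
9) 3164.062ms=27/4b +351.562ms=3/4b
10) 3515.625ms=15/2b +351.562ms=3/4b
11) 3867.188ms=33/4b +351.562ms=3/4b
Σ=9b of 9 (128bpm 3/8) — PASS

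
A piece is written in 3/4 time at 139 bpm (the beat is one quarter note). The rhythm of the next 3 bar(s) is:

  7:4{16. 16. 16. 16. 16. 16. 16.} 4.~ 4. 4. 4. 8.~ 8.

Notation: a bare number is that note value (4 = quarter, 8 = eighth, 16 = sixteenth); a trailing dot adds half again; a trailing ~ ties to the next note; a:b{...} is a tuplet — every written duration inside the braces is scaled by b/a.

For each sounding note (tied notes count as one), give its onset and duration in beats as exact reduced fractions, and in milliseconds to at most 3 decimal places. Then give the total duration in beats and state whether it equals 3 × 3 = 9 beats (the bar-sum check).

1) 0.0ms=0b +92.497ms=3/14b
2) 92.497ms=3/14b +92.497ms=3/14b
3) 184.995ms=3/7b +92.497ms=3/14b
4) 277.492ms=9/14b +92.497ms=3/14b
5) 369.99ms=6/7b +92.497ms=3/14b
6) 462.487ms=15/14b +92.497ms=3/14b
7) 554.985ms=9/7b +92.497ms=3/14b
8) 647.482ms=3/2b +1294.964ms=3b
9) 1942.446ms=9/2b +647.482ms=3/2b
10) 2589.928ms=6b +647.482ms=3/2b
11) 3237.41ms=15/2b +647.482ms=3/2b
Σ=9b of 9 (139bpm 3/4) — PASS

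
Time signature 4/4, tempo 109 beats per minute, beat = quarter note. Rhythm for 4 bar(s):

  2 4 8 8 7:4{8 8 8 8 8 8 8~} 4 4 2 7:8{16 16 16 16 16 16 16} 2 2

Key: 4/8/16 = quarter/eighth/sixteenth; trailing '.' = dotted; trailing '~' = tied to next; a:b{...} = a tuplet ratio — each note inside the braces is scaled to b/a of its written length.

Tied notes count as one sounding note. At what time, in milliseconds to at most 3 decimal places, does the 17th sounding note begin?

note 17 onset = 76/7b = 5976.409ms

1. 0.0ms @ 0 + 1100.917ms (2)
2. 1100.917ms @ 2 + 550.459ms (1)
3. 1651.376ms @ 3 + 275.229ms (1/2)
4. 1926.606ms @ 7/2 + 275.229ms (1/2)
5. 2201.835ms @ 4 + 157.274ms (2/7)
6. 2359.109ms @ 30/7 + 157.274ms (2/7)
7. 2516.383ms @ 32/7 + 157.274ms (2/7)
8. 2673.657ms @ 34/7 + 157.274ms (2/7)
9. 2830.931ms @ 36/7 + 157.274ms (2/7)
10. 2988.204ms @ 38/7 + 157.274ms (2/7)
11. 3145.478ms @ 40/7 + 707.733ms (9/7)
12. 3853.211ms @ 7 + 550.459ms (1)
13. 4403.67ms @ 8 + 1100.917ms (2)
14. 5504.587ms @ 10 + 157.274ms (2/7)
15. 5661.861ms @ 72/7 + 157.274ms (2/7)
16. 5819.135ms @ 74/7 + 157.274ms (2/7)
17. 5976.409ms @ 76/7 + 157.274ms (2/7)
18. 6133.683ms @ 78/7 + 157.274ms (2/7)
19. 6290.957ms @ 80/7 + 157.274ms (2/7)
20. 6448.231ms @ 82/7 + 157.274ms (2/7)
21. 6605.505ms @ 12 + 1100.917ms (2)
22. 7706.422ms @ 14 + 1100.917ms (2)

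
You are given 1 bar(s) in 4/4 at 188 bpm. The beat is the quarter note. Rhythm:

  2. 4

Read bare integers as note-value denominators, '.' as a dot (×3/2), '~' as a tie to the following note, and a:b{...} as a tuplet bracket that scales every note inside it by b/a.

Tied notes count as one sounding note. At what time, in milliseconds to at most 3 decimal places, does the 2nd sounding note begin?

1. 0.0ms @ 0 + 957.447ms (3)
2. 957.447ms @ 3 + 319.149ms (1)

note 2 onset = 3b = 957.447ms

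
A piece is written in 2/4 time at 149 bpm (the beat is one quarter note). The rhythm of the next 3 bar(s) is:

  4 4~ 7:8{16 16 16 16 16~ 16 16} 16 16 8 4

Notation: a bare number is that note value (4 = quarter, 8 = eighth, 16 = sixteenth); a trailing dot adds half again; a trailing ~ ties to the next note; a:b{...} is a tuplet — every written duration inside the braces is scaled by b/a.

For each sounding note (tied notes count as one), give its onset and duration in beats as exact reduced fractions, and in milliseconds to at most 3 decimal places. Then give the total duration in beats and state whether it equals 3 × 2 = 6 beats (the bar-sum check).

1) 0.0ms=0b +402.685ms=1b
2) 402.685ms=1b +517.737ms=9/7b
3) 920.422ms=16/7b +115.053ms=2/7b
4) 1035.475ms=18/7b +115.053ms=2/7b
5) 1150.527ms=20/7b +115.053ms=2/7b
6) 1265.58ms=22/7b +230.105ms=4/7b
7) 1495.686ms=26/7b +115.053ms=2/7b
8) 1610.738ms=4b +100.671ms=1/4b
9) 1711.409ms=17/4b +100.671ms=1/4b
10) 1812.081ms=9/2b +201.342ms=1/2b
11) 2013.423ms=5b +402.685ms=1b
Σ=6b of 6 (149bpm 2/4) — PASS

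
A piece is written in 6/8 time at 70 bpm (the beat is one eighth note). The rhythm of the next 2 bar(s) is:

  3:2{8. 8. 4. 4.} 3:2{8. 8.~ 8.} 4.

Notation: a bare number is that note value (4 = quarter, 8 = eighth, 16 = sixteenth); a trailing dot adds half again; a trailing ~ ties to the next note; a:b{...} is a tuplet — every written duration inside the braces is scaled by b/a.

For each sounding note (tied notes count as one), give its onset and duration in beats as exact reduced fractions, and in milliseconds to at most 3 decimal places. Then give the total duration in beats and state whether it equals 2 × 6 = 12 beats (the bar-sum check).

1) 0.0ms=0b +857.143ms=1b
2) 857.143ms=1b +857.143ms=1b
3) 1714.286ms=2b +1714.286ms=2b
4) 3428.571ms=4b +1714.286ms=2b
5) 5142.857ms=6b +857.143ms=1b
6) 6000.0ms=7b +1714.286ms=2b
7) 7714.286ms=9b +2571.429ms=3b
Σ=12b of 12 (70bpm 6/8) — PASS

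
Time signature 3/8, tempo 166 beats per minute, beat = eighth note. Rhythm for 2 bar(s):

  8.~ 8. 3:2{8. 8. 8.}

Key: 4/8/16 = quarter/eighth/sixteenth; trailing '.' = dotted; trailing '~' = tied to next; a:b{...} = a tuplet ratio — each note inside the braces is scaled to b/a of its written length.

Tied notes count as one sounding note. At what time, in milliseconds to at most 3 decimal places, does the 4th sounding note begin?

1. 0.0ms @ 0 + 1084.337ms (3)
2. 1084.337ms @ 3 + 361.446ms (1)
3. 1445.783ms @ 4 + 361.446ms (1)
4. 1807.229ms @ 5 + 361.446ms (1)

note 4 onset = 5b = 1807.229ms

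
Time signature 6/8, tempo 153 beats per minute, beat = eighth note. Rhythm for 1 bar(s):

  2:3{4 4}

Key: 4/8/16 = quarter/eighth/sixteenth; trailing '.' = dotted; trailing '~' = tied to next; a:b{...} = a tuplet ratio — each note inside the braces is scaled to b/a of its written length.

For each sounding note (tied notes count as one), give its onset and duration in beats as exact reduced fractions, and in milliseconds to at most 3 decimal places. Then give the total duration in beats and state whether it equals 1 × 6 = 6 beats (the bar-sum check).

1) 0.0ms=0b +1176.471ms=3b
2) 1176.471ms=3b +1176.471ms=3b
Σ=6b of 6 (153bpm 6/8) — PASS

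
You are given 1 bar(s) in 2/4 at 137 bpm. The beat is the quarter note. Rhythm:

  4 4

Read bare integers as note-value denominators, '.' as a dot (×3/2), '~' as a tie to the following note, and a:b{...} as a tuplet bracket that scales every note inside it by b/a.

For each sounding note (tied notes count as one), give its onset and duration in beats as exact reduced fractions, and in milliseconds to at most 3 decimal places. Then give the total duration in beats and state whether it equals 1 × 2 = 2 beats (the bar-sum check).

1) 0.0ms=0b +437.956ms=1b
2) 437.956ms=1b +437.956ms=1b
Σ=2b of 2 (137bpm 2/4) — PASS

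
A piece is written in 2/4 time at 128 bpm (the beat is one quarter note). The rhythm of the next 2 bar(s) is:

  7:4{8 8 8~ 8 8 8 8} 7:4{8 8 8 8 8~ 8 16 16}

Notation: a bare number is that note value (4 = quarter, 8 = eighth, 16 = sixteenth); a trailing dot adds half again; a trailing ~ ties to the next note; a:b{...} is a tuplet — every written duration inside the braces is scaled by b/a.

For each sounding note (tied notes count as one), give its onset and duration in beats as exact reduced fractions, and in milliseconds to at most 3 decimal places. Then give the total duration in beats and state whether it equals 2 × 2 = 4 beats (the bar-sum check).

1) 0.0ms=0b +133.929ms=2/7b
2) 133.929ms=2/7b +133.929ms=2/7b
3) 267.857ms=4/7b +267.857ms=4/7b
4) 535.714ms=8/7b +133.929ms=2/7b
5) 669.643ms=10/7b +133.929ms=2/7b
6) 803.571ms=12/7b +133.929ms=2/7b
7) 937.5ms=2b +133.929ms=2/7b
8) 1071.429ms=16/7b +133.929ms=2/7b
9) 1205.357ms=18/7b +133.929ms=2/7b
10) 1339.286ms=20/7b +133.929ms=2/7b
11) 1473.214ms=22/7b +267.857ms=4/7b
12) 1741.071ms=26/7b +66.964ms=1/7b
13) 1808.036ms=27/7b +66.964ms=1/7b
Σ=4b of 4 (128bpm 2/4) — PASS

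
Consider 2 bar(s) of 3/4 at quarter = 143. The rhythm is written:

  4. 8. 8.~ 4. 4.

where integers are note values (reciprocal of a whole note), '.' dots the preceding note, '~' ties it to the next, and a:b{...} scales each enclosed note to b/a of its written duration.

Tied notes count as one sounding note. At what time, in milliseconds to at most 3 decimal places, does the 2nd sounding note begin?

note 2 onset = 3/2b = 629.371ms

1. 0.0ms @ 0 + 629.371ms (3/2)
2. 629.371ms @ 3/2 + 314.685ms (3/4)
3. 944.056ms @ 9/4 + 944.056ms (9/4)
4. 1888.112ms @ 9/2 + 629.371ms (3/2)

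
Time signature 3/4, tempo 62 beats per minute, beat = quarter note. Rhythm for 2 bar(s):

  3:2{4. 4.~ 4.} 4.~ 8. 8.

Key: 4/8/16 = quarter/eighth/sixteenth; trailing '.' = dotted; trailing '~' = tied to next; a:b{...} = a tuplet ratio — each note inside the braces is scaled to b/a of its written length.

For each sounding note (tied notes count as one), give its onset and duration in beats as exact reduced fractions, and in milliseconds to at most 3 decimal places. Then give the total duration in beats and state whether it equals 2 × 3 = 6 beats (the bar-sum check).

1) 0.0ms=0b +967.742ms=1b
2) 967.742ms=1b +1935.484ms=2b
3) 2903.226ms=3b +2177.419ms=9/4b
4) 5080.645ms=21/4b +725.806ms=3/4b
Σ=6b of 6 (62bpm 3/4) — PASS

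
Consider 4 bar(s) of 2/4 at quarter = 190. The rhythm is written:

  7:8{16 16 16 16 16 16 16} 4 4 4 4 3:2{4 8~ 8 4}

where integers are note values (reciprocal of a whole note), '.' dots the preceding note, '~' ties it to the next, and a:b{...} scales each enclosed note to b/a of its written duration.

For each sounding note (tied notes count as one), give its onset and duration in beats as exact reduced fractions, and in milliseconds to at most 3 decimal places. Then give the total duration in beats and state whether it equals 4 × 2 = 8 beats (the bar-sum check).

1) 0.0ms=0b +90.226ms=2/7b
2) 90.226ms=2/7b +90.226ms=2/7b
3) 180.451ms=4/7b +90.226ms=2/7b
4) 270.677ms=6/7b +90.226ms=2/7b
5) 360.902ms=8/7b +90.226ms=2/7b
6) 451.128ms=10/7b +90.226ms=2/7b
7) 541.353ms=12/7b +90.226ms=2/7b
8) 631.579ms=2b +315.789ms=1b
9) 947.368ms=3b +315.789ms=1b
10) 1263.158ms=4b +315.789ms=1b
11) 1578.947ms=5b +315.789ms=1b
12) 1894.737ms=6b +210.526ms=2/3b
13) 2105.263ms=20/3b +210.526ms=2/3b
14) 2315.789ms=22/3b +210.526ms=2/3b
Σ=8b of 8 (190bpm 2/4) — PASS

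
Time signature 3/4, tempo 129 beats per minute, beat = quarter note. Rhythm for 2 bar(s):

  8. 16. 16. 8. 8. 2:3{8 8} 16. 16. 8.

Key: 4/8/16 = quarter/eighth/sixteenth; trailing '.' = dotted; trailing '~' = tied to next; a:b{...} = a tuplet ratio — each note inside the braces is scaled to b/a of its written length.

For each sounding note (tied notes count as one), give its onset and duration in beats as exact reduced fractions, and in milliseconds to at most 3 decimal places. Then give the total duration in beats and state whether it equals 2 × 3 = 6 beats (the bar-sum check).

1) 0.0ms=0b +348.837ms=3/4b
2) 348.837ms=3/4b +174.419ms=3/8b
3) 523.256ms=9/8b +174.419ms=3/8b
4) 697.674ms=3/2b +348.837ms=3/4b
5) 1046.512ms=9/4b +348.837ms=3/4b
6) 1395.349ms=3b +348.837ms=3/4b
7) 1744.186ms=15/4b +348.837ms=3/4b
8) 2093.023ms=9/2b +174.419ms=3/8b
9) 2267.442ms=39/8b +174.419ms=3/8b
10) 2441.86ms=21/4b +348.837ms=3/4b
Σ=6b of 6 (129bpm 3/4) — PASS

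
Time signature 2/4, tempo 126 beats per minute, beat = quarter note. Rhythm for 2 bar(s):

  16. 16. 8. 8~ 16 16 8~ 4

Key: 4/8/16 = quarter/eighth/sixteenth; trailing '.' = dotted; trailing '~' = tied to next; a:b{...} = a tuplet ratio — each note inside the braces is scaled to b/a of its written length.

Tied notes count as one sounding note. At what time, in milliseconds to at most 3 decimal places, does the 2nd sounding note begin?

1. 0.0ms @ 0 + 178.571ms (3/8)
2. 178.571ms @ 3/8 + 178.571ms (3/8)
3. 357.143ms @ 3/4 + 357.143ms (3/4)
4. 714.286ms @ 3/2 + 357.143ms (3/4)
5. 1071.429ms @ 9/4 + 119.048ms (1/4)
6. 1190.476ms @ 5/2 + 714.286ms (3/2)

note 2 onset = 3/8b = 178.571ms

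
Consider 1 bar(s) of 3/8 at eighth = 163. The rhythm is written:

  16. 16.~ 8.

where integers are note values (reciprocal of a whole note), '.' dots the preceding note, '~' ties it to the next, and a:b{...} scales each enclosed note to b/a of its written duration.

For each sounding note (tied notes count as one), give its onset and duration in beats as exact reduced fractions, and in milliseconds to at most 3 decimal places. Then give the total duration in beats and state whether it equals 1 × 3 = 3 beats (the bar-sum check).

1) 0.0ms=0b +276.074ms=3/4b
2) 276.074ms=3/4b +828.221ms=9/4b
Σ=3b of 3 (163bpm 3/8) — PASS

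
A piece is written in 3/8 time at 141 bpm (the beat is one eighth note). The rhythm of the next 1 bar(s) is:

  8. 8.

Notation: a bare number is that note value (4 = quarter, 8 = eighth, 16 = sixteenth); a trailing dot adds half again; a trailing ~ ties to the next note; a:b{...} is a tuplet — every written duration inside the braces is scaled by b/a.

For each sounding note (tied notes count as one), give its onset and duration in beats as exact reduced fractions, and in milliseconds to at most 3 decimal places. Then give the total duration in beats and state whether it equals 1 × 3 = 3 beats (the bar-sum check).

1) 0.0ms=0b +638.298ms=3/2b
2) 638.298ms=3/2b +638.298ms=3/2b
Σ=3b of 3 (141bpm 3/8) — PASS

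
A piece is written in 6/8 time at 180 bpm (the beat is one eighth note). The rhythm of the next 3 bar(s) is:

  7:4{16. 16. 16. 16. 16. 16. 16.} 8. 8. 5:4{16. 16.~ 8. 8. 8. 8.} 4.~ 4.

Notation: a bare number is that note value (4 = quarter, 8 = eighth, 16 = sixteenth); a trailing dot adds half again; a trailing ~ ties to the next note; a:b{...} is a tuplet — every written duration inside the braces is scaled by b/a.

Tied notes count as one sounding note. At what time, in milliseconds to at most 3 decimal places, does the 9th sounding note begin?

note 9 onset = 9/2b = 1500.0ms

1. 0.0ms @ 0 + 142.857ms (3/7)
2. 142.857ms @ 3/7 + 142.857ms (3/7)
3. 285.714ms @ 6/7 + 142.857ms (3/7)
4. 428.571ms @ 9/7 + 142.857ms (3/7)
5. 571.429ms @ 12/7 + 142.857ms (3/7)
6. 714.286ms @ 15/7 + 142.857ms (3/7)
7. 857.143ms @ 18/7 + 142.857ms (3/7)
8. 1000.0ms @ 3 + 500.0ms (3/2)
9. 1500.0ms @ 9/2 + 500.0ms (3/2)
10. 2000.0ms @ 6 + 200.0ms (3/5)
11. 2200.0ms @ 33/5 + 600.0ms (9/5)
12. 2800.0ms @ 42/5 + 400.0ms (6/5)
13. 3200.0ms @ 48/5 + 400.0ms (6/5)
14. 3600.0ms @ 54/5 + 400.0ms (6/5)
15. 4000.0ms @ 12 + 2000.0ms (6)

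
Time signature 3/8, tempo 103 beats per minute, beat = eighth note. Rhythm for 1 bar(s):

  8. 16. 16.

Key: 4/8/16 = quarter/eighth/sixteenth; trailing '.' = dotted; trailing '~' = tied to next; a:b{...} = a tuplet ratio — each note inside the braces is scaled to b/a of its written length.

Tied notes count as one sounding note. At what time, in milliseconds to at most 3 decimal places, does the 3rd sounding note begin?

1. 0.0ms @ 0 + 873.786ms (3/2)
2. 873.786ms @ 3/2 + 436.893ms (3/4)
3. 1310.68ms @ 9/4 + 436.893ms (3/4)

note 3 onset = 9/4b = 1310.68ms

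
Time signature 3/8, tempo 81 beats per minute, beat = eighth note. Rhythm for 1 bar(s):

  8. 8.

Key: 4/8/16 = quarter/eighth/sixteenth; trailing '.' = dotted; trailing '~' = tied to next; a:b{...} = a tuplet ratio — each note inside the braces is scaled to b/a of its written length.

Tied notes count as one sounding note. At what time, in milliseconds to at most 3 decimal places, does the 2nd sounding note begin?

note 2 onset = 3/2b = 1111.111ms

1. 0.0ms @ 0 + 1111.111ms (3/2)
2. 1111.111ms @ 3/2 + 1111.111ms (3/2)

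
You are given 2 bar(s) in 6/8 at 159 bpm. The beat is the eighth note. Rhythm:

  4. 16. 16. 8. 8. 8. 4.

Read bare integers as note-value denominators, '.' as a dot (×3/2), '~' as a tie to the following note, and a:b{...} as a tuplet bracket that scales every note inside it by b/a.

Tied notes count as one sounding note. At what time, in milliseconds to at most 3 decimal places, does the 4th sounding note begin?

1. 0.0ms @ 0 + 1132.075ms (3)
2. 1132.075ms @ 3 + 283.019ms (3/4)
3. 1415.094ms @ 15/4 + 283.019ms (3/4)
4. 1698.113ms @ 9/2 + 566.038ms (3/2)
5. 2264.151ms @ 6 + 566.038ms (3/2)
6. 2830.189ms @ 15/2 + 566.038ms (3/2)
7. 3396.226ms @ 9 + 1132.075ms (3)

note 4 onset = 9/2b = 1698.113ms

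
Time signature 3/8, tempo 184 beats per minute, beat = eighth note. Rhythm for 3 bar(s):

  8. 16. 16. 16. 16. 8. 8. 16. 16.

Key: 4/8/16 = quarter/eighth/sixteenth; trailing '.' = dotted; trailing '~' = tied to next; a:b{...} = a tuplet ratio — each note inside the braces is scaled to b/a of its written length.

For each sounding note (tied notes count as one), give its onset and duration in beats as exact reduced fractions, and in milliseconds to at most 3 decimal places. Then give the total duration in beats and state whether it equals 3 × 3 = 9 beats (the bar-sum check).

1) 0.0ms=0b +489.13ms=3/2b
2) 489.13ms=3/2b +244.565ms=3/4b
3) 733.696ms=9/4b +244.565ms=3/4b
4) 978.261ms=3b +244.565ms=3/4b
5) 1222.826ms=15/4b +244.565ms=3/4b
6) 1467.391ms=9/2b +489.13ms=3/2b
7) 1956.522ms=6b +489.13ms=3/2b
8) 2445.652ms=15/2b +244.565ms=3/4b
9) 2690.217ms=33/4b +244.565ms=3/4b
Σ=9b of 9 (184bpm 3/8) — PASS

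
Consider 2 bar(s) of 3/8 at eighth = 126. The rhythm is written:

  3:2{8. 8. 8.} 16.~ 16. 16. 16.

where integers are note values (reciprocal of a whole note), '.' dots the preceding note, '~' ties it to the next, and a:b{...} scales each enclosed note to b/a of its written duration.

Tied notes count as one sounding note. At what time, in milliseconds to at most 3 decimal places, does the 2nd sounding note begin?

1. 0.0ms @ 0 + 476.19ms (1)
2. 476.19ms @ 1 + 476.19ms (1)
3. 952.381ms @ 2 + 476.19ms (1)
4. 1428.571ms @ 3 + 714.286ms (3/2)
5. 2142.857ms @ 9/2 + 357.143ms (3/4)
6. 2500.0ms @ 21/4 + 357.143ms (3/4)

note 2 onset = 1b = 476.19ms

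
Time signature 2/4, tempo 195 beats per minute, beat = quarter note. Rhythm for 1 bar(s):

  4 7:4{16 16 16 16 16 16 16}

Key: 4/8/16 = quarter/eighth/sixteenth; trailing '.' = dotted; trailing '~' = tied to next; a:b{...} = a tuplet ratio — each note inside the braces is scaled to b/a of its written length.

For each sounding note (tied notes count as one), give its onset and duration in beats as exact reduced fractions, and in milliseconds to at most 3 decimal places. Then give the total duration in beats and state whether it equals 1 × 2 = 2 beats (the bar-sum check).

1) 0.0ms=0b +307.692ms=1b
2) 307.692ms=1b +43.956ms=1/7b
3) 351.648ms=8/7b +43.956ms=1/7b
4) 395.604ms=9/7b +43.956ms=1/7b
5) 439.56ms=10/7b +43.956ms=1/7b
6) 483.516ms=11/7b +43.956ms=1/7b
7) 527.473ms=12/7b +43.956ms=1/7b
8) 571.429ms=13/7b +43.956ms=1/7b
Σ=2b of 2 (195bpm 2/4) — PASS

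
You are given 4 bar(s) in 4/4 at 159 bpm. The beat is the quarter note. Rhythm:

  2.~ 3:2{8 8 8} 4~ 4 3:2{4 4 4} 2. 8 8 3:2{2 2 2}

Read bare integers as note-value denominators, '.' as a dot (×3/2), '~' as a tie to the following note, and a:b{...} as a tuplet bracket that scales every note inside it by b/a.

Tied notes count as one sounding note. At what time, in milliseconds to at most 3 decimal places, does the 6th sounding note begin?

1. 0.0ms @ 0 + 1257.862ms (10/3)
2. 1257.862ms @ 10/3 + 125.786ms (1/3)
3. 1383.648ms @ 11/3 + 125.786ms (1/3)
4. 1509.434ms @ 4 + 754.717ms (2)
5. 2264.151ms @ 6 + 251.572ms (2/3)
6. 2515.723ms @ 20/3 + 251.572ms (2/3)
7. 2767.296ms @ 22/3 + 251.572ms (2/3)
8. 3018.868ms @ 8 + 1132.075ms (3)
9. 4150.943ms @ 11 + 188.679ms (1/2)
10. 4339.623ms @ 23/2 + 188.679ms (1/2)
11. 4528.302ms @ 12 + 503.145ms (4/3)
12. 5031.447ms @ 40/3 + 503.145ms (4/3)
13. 5534.591ms @ 44/3 + 503.145ms (4/3)

note 6 onset = 20/3b = 2515.723ms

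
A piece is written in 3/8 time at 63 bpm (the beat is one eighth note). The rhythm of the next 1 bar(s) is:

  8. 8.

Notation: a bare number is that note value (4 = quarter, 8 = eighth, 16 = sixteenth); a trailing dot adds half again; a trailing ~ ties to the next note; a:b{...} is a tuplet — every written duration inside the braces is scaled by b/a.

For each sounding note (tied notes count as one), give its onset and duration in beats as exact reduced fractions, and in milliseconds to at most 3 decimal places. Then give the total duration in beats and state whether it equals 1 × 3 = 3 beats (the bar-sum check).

1) 0.0ms=0b +1428.571ms=3/2b
2) 1428.571ms=3/2b +1428.571ms=3/2b
Σ=3b of 3 (63bpm 3/8) — PASS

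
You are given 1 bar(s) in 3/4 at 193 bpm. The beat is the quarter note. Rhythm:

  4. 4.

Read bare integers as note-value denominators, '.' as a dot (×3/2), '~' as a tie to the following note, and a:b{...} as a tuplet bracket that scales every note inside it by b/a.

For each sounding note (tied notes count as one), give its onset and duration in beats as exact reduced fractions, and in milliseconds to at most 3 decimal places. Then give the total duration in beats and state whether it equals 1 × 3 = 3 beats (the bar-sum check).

1) 0.0ms=0b +466.321ms=3/2b
2) 466.321ms=3/2b +466.321ms=3/2b
Σ=3b of 3 (193bpm 3/4) — PASS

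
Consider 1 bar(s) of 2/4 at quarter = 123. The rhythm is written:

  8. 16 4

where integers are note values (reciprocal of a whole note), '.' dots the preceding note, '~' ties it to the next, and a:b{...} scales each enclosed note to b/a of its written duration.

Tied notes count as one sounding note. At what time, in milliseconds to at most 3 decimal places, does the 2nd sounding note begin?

1. 0.0ms @ 0 + 365.854ms (3/4)
2. 365.854ms @ 3/4 + 121.951ms (1/4)
3. 487.805ms @ 1 + 487.805ms (1)

note 2 onset = 3/4b = 365.854ms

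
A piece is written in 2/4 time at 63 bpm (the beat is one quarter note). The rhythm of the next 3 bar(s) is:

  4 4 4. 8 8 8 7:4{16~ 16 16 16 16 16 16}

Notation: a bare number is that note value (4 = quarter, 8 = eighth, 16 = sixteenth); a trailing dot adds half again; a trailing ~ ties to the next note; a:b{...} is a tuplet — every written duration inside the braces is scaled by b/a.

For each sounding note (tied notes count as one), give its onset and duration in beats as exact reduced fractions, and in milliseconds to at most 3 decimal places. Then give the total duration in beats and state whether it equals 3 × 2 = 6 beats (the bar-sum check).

1) 0.0ms=0b +952.381ms=1b
2) 952.381ms=1b +952.381ms=1b
3) 1904.762ms=2b +1428.571ms=3/2b
4) 3333.333ms=7/2b +476.19ms=1/2b
5) 3809.524ms=4b +476.19ms=1/2b
6) 4285.714ms=9/2b +476.19ms=1/2b
7) 4761.905ms=5b +272.109ms=2/7b
8) 5034.014ms=37/7b +136.054ms=1/7b
9) 5170.068ms=38/7b +136.054ms=1/7b
10) 5306.122ms=39/7b +136.054ms=1/7b
11) 5442.177ms=40/7b +136.054ms=1/7b
12) 5578.231ms=41/7b +136.054ms=1/7b
Σ=6b of 6 (63bpm 2/4) — PASS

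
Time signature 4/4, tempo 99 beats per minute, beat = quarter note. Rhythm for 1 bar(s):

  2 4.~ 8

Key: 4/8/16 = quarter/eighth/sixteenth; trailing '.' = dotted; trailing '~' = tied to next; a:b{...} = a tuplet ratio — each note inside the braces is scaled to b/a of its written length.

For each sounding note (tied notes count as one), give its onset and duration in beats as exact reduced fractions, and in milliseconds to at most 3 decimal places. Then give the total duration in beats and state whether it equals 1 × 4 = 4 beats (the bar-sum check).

1) 0.0ms=0b +1212.121ms=2b
2) 1212.121ms=2b +1212.121ms=2b
Σ=4b of 4 (99bpm 4/4) — PASS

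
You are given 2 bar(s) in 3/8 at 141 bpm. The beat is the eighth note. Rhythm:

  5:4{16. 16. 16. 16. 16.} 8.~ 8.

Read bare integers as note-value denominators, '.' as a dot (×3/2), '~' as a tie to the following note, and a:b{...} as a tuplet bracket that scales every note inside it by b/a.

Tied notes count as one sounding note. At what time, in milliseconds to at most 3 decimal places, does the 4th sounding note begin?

1. 0.0ms @ 0 + 255.319ms (3/5)
2. 255.319ms @ 3/5 + 255.319ms (3/5)
3. 510.638ms @ 6/5 + 255.319ms (3/5)
4. 765.957ms @ 9/5 + 255.319ms (3/5)
5. 1021.277ms @ 12/5 + 255.319ms (3/5)
6. 1276.596ms @ 3 + 1276.596ms (3)

note 4 onset = 9/5b = 765.957ms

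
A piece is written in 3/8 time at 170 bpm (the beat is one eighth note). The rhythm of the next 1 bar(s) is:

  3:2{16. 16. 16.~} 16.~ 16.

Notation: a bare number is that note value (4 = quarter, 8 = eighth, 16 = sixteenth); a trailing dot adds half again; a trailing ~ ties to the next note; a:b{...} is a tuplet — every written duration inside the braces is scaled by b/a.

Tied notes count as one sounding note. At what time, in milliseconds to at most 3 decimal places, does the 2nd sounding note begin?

1. 0.0ms @ 0 + 176.471ms (1/2)
2. 176.471ms @ 1/2 + 176.471ms (1/2)
3. 352.941ms @ 1 + 705.882ms (2)

note 2 onset = 1/2b = 176.471ms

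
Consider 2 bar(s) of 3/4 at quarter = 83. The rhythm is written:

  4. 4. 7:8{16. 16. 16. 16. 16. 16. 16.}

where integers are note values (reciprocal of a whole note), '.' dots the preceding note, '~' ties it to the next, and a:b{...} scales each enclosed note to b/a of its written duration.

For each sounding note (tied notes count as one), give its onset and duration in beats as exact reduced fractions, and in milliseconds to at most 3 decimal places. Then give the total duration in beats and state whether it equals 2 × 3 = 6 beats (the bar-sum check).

1) 0.0ms=0b +1084.337ms=3/2b
2) 1084.337ms=3/2b +1084.337ms=3/2b
3) 2168.675ms=3b +309.811ms=3/7b
4) 2478.485ms=24/7b +309.811ms=3/7b
5) 2788.296ms=27/7b +309.811ms=3/7b
6) 3098.107ms=30/7b +309.811ms=3/7b
7) 3407.917ms=33/7b +309.811ms=3/7b
8) 3717.728ms=36/7b +309.811ms=3/7b
9) 4027.539ms=39/7b +309.811ms=3/7b
Σ=6b of 6 (83bpm 3/4) — PASS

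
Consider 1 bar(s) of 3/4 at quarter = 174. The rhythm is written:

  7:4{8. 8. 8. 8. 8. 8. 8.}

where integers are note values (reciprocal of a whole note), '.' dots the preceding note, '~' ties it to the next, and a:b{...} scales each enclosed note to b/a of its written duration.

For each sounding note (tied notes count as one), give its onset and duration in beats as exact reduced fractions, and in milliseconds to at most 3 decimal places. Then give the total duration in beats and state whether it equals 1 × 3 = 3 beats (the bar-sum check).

1) 0.0ms=0b +147.783ms=3/7b
2) 147.783ms=3/7b +147.783ms=3/7b
3) 295.567ms=6/7b +147.783ms=3/7b
4) 443.35ms=9/7b +147.783ms=3/7b
5) 591.133ms=12/7b +147.783ms=3/7b
6) 738.916ms=15/7b +147.783ms=3/7b
7) 886.7ms=18/7b +147.783ms=3/7b
Σ=3b of 3 (174bpm 3/4) — PASS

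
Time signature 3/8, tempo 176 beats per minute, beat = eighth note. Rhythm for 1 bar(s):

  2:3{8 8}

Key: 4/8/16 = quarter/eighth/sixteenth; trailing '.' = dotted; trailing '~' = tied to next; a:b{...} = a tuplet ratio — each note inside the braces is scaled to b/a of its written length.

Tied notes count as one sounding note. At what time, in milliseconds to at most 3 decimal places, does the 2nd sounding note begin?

1. 0.0ms @ 0 + 511.364ms (3/2)
2. 511.364ms @ 3/2 + 511.364ms (3/2)

note 2 onset = 3/2b = 511.364ms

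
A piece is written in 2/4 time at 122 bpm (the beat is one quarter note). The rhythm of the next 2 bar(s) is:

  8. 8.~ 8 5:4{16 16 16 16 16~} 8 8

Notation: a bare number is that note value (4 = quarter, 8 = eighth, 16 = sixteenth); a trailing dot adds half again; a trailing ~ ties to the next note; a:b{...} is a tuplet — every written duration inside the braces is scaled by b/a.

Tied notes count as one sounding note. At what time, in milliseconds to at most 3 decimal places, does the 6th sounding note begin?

note 6 onset = 13/5b = 1278.689ms

1. 0.0ms @ 0 + 368.852ms (3/4)
2. 368.852ms @ 3/4 + 614.754ms (5/4)
3. 983.607ms @ 2 + 98.361ms (1/5)
4. 1081.967ms @ 11/5 + 98.361ms (1/5)
5. 1180.328ms @ 12/5 + 98.361ms (1/5)
6. 1278.689ms @ 13/5 + 98.361ms (1/5)
7. 1377.049ms @ 14/5 + 344.262ms (7/10)
8. 1721.311ms @ 7/2 + 245.902ms (1/2)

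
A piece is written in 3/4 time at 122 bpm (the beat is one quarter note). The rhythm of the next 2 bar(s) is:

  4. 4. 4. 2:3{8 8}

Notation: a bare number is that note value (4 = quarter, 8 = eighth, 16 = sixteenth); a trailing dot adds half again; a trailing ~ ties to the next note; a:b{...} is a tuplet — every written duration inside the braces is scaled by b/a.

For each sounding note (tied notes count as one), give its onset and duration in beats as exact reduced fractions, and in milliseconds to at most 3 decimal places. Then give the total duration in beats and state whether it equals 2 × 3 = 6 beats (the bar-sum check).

1) 0.0ms=0b +737.705ms=3/2b
2) 737.705ms=3/2b +737.705ms=3/2b
3) 1475.41ms=3b +737.705ms=3/2b
4) 2213.115ms=9/2b +368.852ms=3/4b
5) 2581.967ms=21/4b +368.852ms=3/4b
Σ=6b of 6 (122bpm 3/4) — PASS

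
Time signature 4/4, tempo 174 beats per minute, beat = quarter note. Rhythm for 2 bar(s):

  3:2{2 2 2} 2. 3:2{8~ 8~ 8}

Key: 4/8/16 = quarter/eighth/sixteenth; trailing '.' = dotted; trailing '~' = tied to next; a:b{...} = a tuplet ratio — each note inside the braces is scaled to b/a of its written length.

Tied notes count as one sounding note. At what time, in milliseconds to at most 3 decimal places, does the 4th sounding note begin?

1. 0.0ms @ 0 + 459.77ms (4/3)
2. 459.77ms @ 4/3 + 459.77ms (4/3)
3. 919.54ms @ 8/3 + 459.77ms (4/3)
4. 1379.31ms @ 4 + 1034.483ms (3)
5. 2413.793ms @ 7 + 344.828ms (1)

note 4 onset = 4b = 1379.31ms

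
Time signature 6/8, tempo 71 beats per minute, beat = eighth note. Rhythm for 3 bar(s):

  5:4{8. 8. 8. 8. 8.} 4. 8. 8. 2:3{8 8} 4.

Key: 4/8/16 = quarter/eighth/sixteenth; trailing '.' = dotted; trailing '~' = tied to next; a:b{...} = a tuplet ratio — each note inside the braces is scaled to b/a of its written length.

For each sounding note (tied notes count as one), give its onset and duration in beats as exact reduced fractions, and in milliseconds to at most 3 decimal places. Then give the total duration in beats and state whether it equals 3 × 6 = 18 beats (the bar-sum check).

1) 0.0ms=0b +1014.085ms=6/5b
2) 1014.085ms=6/5b +1014.085ms=6/5b
3) 2028.169ms=12/5b +1014.085ms=6/5b
4) 3042.254ms=18/5b +1014.085ms=6/5b
5) 4056.338ms=24/5b +1014.085ms=6/5b
6) 5070.423ms=6b +2535.211ms=3b
7) 7605.634ms=9b +1267.606ms=3/2b
8) 8873.239ms=21/2b +1267.606ms=3/2b
9) 10140.845ms=12b +1267.606ms=3/2b
10) 11408.451ms=27/2b +1267.606ms=3/2b
11) 12676.056ms=15b +2535.211ms=3b
Σ=18b of 18 (71bpm 6/8) — PASS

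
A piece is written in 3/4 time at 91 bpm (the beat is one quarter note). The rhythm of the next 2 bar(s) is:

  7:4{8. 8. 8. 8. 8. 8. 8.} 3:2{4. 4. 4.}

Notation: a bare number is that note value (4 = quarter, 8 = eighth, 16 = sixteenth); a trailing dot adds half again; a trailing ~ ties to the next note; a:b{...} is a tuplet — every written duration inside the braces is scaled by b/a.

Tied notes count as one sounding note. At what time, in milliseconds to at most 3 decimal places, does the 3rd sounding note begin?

1. 0.0ms @ 0 + 282.575ms (3/7)
2. 282.575ms @ 3/7 + 282.575ms (3/7)
3. 565.149ms @ 6/7 + 282.575ms (3/7)
4. 847.724ms @ 9/7 + 282.575ms (3/7)
5. 1130.298ms @ 12/7 + 282.575ms (3/7)
6. 1412.873ms @ 15/7 + 282.575ms (3/7)
7. 1695.447ms @ 18/7 + 282.575ms (3/7)
8. 1978.022ms @ 3 + 659.341ms (1)
9. 2637.363ms @ 4 + 659.341ms (1)
10. 3296.703ms @ 5 + 659.341ms (1)

note 3 onset = 6/7b = 565.149ms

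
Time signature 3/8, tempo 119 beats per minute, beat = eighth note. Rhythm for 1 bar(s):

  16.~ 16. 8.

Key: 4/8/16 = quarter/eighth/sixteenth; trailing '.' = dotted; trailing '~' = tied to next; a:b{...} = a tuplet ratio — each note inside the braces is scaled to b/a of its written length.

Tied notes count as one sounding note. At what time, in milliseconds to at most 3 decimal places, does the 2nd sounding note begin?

note 2 onset = 3/2b = 756.303ms

1. 0.0ms @ 0 + 756.303ms (3/2)
2. 756.303ms @ 3/2 + 756.303ms (3/2)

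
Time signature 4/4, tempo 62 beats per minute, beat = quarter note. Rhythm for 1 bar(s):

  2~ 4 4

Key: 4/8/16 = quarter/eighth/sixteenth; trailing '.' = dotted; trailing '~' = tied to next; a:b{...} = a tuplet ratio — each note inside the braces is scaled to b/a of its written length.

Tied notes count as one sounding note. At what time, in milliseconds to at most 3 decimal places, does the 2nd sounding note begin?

1. 0.0ms @ 0 + 2903.226ms (3)
2. 2903.226ms @ 3 + 967.742ms (1)

note 2 onset = 3b = 2903.226ms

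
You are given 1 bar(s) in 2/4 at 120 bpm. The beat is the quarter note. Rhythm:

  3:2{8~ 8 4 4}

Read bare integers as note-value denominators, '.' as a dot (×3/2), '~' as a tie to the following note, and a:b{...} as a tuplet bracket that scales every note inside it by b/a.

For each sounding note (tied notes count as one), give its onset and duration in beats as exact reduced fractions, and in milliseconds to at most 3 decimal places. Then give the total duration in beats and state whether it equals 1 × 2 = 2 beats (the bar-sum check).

1) 0.0ms=0b +333.333ms=2/3b
2) 333.333ms=2/3b +333.333ms=2/3b
3) 666.667ms=4/3b +333.333ms=2/3b
Σ=2b of 2 (120bpm 2/4) — PASS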